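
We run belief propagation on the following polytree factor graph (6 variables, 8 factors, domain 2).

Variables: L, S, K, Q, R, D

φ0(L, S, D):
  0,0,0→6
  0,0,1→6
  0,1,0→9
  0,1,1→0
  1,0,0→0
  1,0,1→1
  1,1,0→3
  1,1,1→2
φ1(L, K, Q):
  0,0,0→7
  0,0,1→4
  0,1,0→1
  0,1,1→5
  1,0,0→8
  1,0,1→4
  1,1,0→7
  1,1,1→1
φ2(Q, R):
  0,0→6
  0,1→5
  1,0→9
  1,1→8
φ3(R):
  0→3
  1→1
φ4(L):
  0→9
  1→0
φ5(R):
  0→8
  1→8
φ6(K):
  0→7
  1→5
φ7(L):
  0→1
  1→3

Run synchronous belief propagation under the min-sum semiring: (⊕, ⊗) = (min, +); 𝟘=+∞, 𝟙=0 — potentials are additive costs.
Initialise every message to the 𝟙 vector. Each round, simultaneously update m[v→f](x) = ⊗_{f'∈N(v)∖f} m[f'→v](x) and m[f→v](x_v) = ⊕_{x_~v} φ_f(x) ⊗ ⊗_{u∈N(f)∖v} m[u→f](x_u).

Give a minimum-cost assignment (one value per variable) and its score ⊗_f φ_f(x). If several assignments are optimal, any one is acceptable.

init: all messages = 𝟙 over 2 values
r1 m[φ0→L] = [0, 0]
r1 m[φ0→S] = [0, 0]
r1 m[φ0→D] = [0, 0]
r1 m[φ1→L] = [1, 1]
r1 m[φ1→K] = [4, 1]
r1 m[φ1→Q] = [1, 1]
r1 m[φ2→Q] = [5, 8]
r1 m[φ2→R] = [6, 5]
r1 m[φ3→R] = [3, 1]
r1 m[φ4→L] = [9, 0]
r1 m[φ5→R] = [8, 8]
r1 m[φ6→K] = [7, 5]
r1 m[φ7→L] = [1, 3]
r1 m[L→φ0] = [0, 0]
r1 m[L→φ1] = [0, 0]
r1 m[L→φ4] = [0, 0]
r1 m[L→φ7] = [0, 0]
r1 m[S→φ0] = [0, 0]
r1 m[K→φ1] = [0, 0]
r1 m[K→φ6] = [0, 0]
r1 m[Q→φ1] = [0, 0]
r1 m[Q→φ2] = [0, 0]
r1 m[R→φ2] = [0, 0]
r1 m[R→φ3] = [0, 0]
r1 m[R→φ5] = [0, 0]
r1 m[D→φ0] = [0, 0]
r2 m[φ0→L] = [0, 0]
r2 m[φ0→S] = [0, 0]
r2 m[φ0→D] = [0, 0]
r2 m[φ1→L] = [1, 1]
r2 m[φ1→K] = [4, 1]
r2 m[φ1→Q] = [1, 1]
r2 m[φ2→Q] = [5, 8]
r2 m[φ2→R] = [6, 5]
r2 m[φ3→R] = [3, 1]
r2 m[φ4→L] = [9, 0]
r2 m[φ5→R] = [8, 8]
r2 m[φ6→K] = [7, 5]
r2 m[φ7→L] = [1, 3]
r2 m[L→φ0] = [11, 4]
r2 m[L→φ1] = [10, 3]
r2 m[L→φ4] = [2, 4]
r2 m[L→φ7] = [10, 1]
r2 m[S→φ0] = [0, 0]
r2 m[K→φ1] = [7, 5]
r2 m[K→φ6] = [4, 1]
r2 m[Q→φ1] = [5, 8]
r2 m[Q→φ2] = [1, 1]
r2 m[R→φ2] = [11, 9]
r2 m[R→φ3] = [14, 13]
r2 m[R→φ5] = [9, 6]
r2 m[D→φ0] = [0, 0]
r3 m[φ0→L] = [0, 0]
r3 m[φ0→S] = [4, 6]
r3 m[φ0→D] = [4, 5]
r3 m[φ1→L] = [11, 14]
r3 m[φ1→K] = [15, 12]
r3 m[φ1→Q] = [15, 9]
r3 m[φ2→Q] = [14, 17]
r3 m[φ2→R] = [7, 6]
r3 m[φ3→R] = [3, 1]
r3 m[φ4→L] = [9, 0]
r3 m[φ5→R] = [8, 8]
r3 m[φ6→K] = [7, 5]
r3 m[φ7→L] = [1, 3]
r3 m[L→φ0] = [11, 4]
r3 m[L→φ1] = [10, 3]
r3 m[L→φ4] = [2, 4]
r3 m[L→φ7] = [10, 1]
r3 m[S→φ0] = [0, 0]
r3 m[K→φ1] = [7, 5]
r3 m[K→φ6] = [4, 1]
r3 m[Q→φ1] = [5, 8]
r3 m[Q→φ2] = [1, 1]
r3 m[R→φ2] = [11, 9]
r3 m[R→φ3] = [14, 13]
r3 m[R→φ5] = [9, 6]
r3 m[D→φ0] = [0, 0]
r4 m[φ0→L] = [0, 0]
r4 m[φ0→S] = [4, 6]
r4 m[φ0→D] = [4, 5]
r4 m[φ1→L] = [11, 14]
r4 m[φ1→K] = [15, 12]
r4 m[φ1→Q] = [15, 9]
r4 m[φ2→Q] = [14, 17]
r4 m[φ2→R] = [7, 6]
r4 m[φ3→R] = [3, 1]
r4 m[φ4→L] = [9, 0]
r4 m[φ5→R] = [8, 8]
r4 m[φ6→K] = [7, 5]
r4 m[φ7→L] = [1, 3]
r4 m[L→φ0] = [21, 17]
r4 m[L→φ1] = [10, 3]
r4 m[L→φ4] = [12, 17]
r4 m[L→φ7] = [20, 14]
r4 m[S→φ0] = [0, 0]
r4 m[K→φ1] = [7, 5]
r4 m[K→φ6] = [15, 12]
r4 m[Q→φ1] = [14, 17]
r4 m[Q→φ2] = [15, 9]
r4 m[R→φ2] = [11, 9]
r4 m[R→φ3] = [15, 14]
r4 m[R→φ5] = [10, 7]
r4 m[D→φ0] = [0, 0]
r5 m[φ0→L] = [0, 0]
r5 m[φ0→S] = [17, 19]
r5 m[φ0→D] = [17, 18]
r5 m[φ1→L] = [20, 23]
r5 m[φ1→K] = [24, 21]
r5 m[φ1→Q] = [15, 9]
r5 m[φ2→Q] = [14, 17]
r5 m[φ2→R] = [18, 17]
r5 m[φ3→R] = [3, 1]
r5 m[φ4→L] = [9, 0]
r5 m[φ5→R] = [8, 8]
r5 m[φ6→K] = [7, 5]
r5 m[φ7→L] = [1, 3]
r5 m[L→φ0] = [21, 17]
r5 m[L→φ1] = [10, 3]
r5 m[L→φ4] = [12, 17]
r5 m[L→φ7] = [20, 14]
r5 m[S→φ0] = [0, 0]
r5 m[K→φ1] = [7, 5]
r5 m[K→φ6] = [15, 12]
r5 m[Q→φ1] = [14, 17]
r5 m[Q→φ2] = [15, 9]
r5 m[R→φ2] = [11, 9]
r5 m[R→φ3] = [15, 14]
r5 m[R→φ5] = [10, 7]
r5 m[D→φ0] = [0, 0]
r6 m[φ0→L] = [0, 0]
r6 m[φ0→S] = [17, 19]
r6 m[φ0→D] = [17, 18]
r6 m[φ1→L] = [20, 23]
r6 m[φ1→K] = [24, 21]
r6 m[φ1→Q] = [15, 9]
r6 m[φ2→Q] = [14, 17]
r6 m[φ2→R] = [18, 17]
r6 m[φ3→R] = [3, 1]
r6 m[φ4→L] = [9, 0]
r6 m[φ5→R] = [8, 8]
r6 m[φ6→K] = [7, 5]
r6 m[φ7→L] = [1, 3]
r6 m[L→φ0] = [30, 26]
r6 m[L→φ1] = [10, 3]
r6 m[L→φ4] = [21, 26]
r6 m[L→φ7] = [29, 23]
r6 m[S→φ0] = [0, 0]
r6 m[K→φ1] = [7, 5]
r6 m[K→φ6] = [24, 21]
r6 m[Q→φ1] = [14, 17]
r6 m[Q→φ2] = [15, 9]
r6 m[R→φ2] = [11, 9]
r6 m[R→φ3] = [26, 25]
r6 m[R→φ5] = [21, 18]
r6 m[D→φ0] = [0, 0]
r7 m[φ0→L] = [0, 0]
r7 m[φ0→S] = [26, 28]
r7 m[φ0→D] = [26, 27]
r7 m[φ1→L] = [20, 23]
r7 m[φ1→K] = [24, 21]
r7 m[φ1→Q] = [15, 9]
r7 m[φ2→Q] = [14, 17]
r7 m[φ2→R] = [18, 17]
r7 m[φ3→R] = [3, 1]
r7 m[φ4→L] = [9, 0]
r7 m[φ5→R] = [8, 8]
r7 m[φ6→K] = [7, 5]
r7 m[φ7→L] = [1, 3]
r7 m[L→φ0] = [30, 26]
r7 m[L→φ1] = [10, 3]
r7 m[L→φ4] = [21, 26]
r7 m[L→φ7] = [29, 23]
r7 m[S→φ0] = [0, 0]
r7 m[K→φ1] = [7, 5]
r7 m[K→φ6] = [24, 21]
r7 m[Q→φ1] = [14, 17]
r7 m[Q→φ2] = [15, 9]
r7 m[R→φ2] = [11, 9]
r7 m[R→φ3] = [26, 25]
r7 m[R→φ5] = [21, 18]
r7 m[D→φ0] = [0, 0]
r8 m[φ0→L] = [0, 0]
r8 m[φ0→S] = [26, 28]
r8 m[φ0→D] = [26, 27]
r8 m[φ1→L] = [20, 23]
r8 m[φ1→K] = [24, 21]
r8 m[φ1→Q] = [15, 9]
r8 m[φ2→Q] = [14, 17]
r8 m[φ2→R] = [18, 17]
r8 m[φ3→R] = [3, 1]
r8 m[φ4→L] = [9, 0]
r8 m[φ5→R] = [8, 8]
r8 m[φ6→K] = [7, 5]
r8 m[φ7→L] = [1, 3]
r8 m[L→φ0] = [30, 26]
r8 m[L→φ1] = [10, 3]
r8 m[L→φ4] = [21, 26]
r8 m[L→φ7] = [29, 23]
r8 m[S→φ0] = [0, 0]
r8 m[K→φ1] = [7, 5]
r8 m[K→φ6] = [24, 21]
r8 m[Q→φ1] = [14, 17]
r8 m[Q→φ2] = [15, 9]
r8 m[R→φ2] = [11, 9]
r8 m[R→φ3] = [26, 25]
r8 m[R→φ5] = [21, 18]
r8 m[D→φ0] = [0, 0]
fixed point reached at round 8
traceback from L: (L=1, S=0, K=1, Q=1, R=1, D=0), score=26

assignment: (L=1, S=0, K=1, Q=1, R=1, D=0); score = 26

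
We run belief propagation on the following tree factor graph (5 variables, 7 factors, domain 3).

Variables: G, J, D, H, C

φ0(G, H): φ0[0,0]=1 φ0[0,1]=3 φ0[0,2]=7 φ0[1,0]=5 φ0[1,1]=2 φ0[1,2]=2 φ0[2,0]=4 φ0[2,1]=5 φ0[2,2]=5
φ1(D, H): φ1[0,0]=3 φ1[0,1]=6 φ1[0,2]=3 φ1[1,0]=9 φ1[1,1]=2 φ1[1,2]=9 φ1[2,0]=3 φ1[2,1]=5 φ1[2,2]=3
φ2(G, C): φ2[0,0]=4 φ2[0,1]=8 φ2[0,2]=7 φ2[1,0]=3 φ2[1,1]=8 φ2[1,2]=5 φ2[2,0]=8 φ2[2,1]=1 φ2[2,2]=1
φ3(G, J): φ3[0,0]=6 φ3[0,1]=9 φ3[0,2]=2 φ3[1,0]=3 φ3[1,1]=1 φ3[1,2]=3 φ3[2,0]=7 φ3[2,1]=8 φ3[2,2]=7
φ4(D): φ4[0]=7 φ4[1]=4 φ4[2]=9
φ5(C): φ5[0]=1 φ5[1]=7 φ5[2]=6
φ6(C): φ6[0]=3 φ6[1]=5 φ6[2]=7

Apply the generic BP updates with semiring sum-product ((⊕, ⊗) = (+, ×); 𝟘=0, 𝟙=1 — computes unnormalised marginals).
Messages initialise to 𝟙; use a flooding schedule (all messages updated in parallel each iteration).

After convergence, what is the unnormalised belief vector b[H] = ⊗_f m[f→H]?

b[H] = [3050460, 4558290, 7377720]

init: all messages = 𝟙 over 3 values
r1 m[φ0→G] = [11, 9, 14]
r1 m[φ0→H] = [10, 10, 14]
r1 m[φ1→D] = [12, 20, 11]
r1 m[φ1→H] = [15, 13, 15]
r1 m[φ2→G] = [19, 16, 10]
r1 m[φ2→C] = [15, 17, 13]
r1 m[φ3→G] = [17, 7, 22]
r1 m[φ3→J] = [16, 18, 12]
r1 m[φ4→D] = [7, 4, 9]
r1 m[φ5→C] = [1, 7, 6]
r1 m[φ6→C] = [3, 5, 7]
r1 m[G→φ0] = [1, 1, 1]
r1 m[G→φ2] = [1, 1, 1]
r1 m[G→φ3] = [1, 1, 1]
r1 m[J→φ3] = [1, 1, 1]
r1 m[D→φ1] = [1, 1, 1]
r1 m[D→φ4] = [1, 1, 1]
r1 m[H→φ0] = [1, 1, 1]
r1 m[H→φ1] = [1, 1, 1]
r1 m[C→φ2] = [1, 1, 1]
r1 m[C→φ5] = [1, 1, 1]
r1 m[C→φ6] = [1, 1, 1]
r2 m[φ0→G] = [11, 9, 14]
r2 m[φ0→H] = [10, 10, 14]
r2 m[φ1→D] = [12, 20, 11]
r2 m[φ1→H] = [15, 13, 15]
r2 m[φ2→G] = [19, 16, 10]
r2 m[φ2→C] = [15, 17, 13]
r2 m[φ3→G] = [17, 7, 22]
r2 m[φ3→J] = [16, 18, 12]
r2 m[φ4→D] = [7, 4, 9]
r2 m[φ5→C] = [1, 7, 6]
r2 m[φ6→C] = [3, 5, 7]
r2 m[G→φ0] = [323, 112, 220]
r2 m[G→φ2] = [187, 63, 308]
r2 m[G→φ3] = [209, 144, 140]
r2 m[J→φ3] = [1, 1, 1]
r2 m[D→φ1] = [7, 4, 9]
r2 m[D→φ4] = [12, 20, 11]
r2 m[H→φ0] = [15, 13, 15]
r2 m[H→φ1] = [10, 10, 14]
r2 m[C→φ2] = [3, 35, 42]
r2 m[C→φ5] = [45, 85, 91]
r2 m[C→φ6] = [15, 119, 78]
r3 m[φ0→G] = [159, 131, 200]
r3 m[φ0→H] = [1763, 2293, 3585]
r3 m[φ1→D] = [132, 236, 122]
r3 m[φ1→H] = [84, 95, 84]
r3 m[φ2→G] = [586, 499, 101]
r3 m[φ2→C] = [3401, 2308, 1932]
r3 m[φ3→G] = [17, 7, 22]
r3 m[φ3→J] = [2666, 3145, 1830]
r3 m[φ4→D] = [7, 4, 9]
r3 m[φ5→C] = [1, 7, 6]
r3 m[φ6→C] = [3, 5, 7]
r3 m[G→φ0] = [323, 112, 220]
r3 m[G→φ2] = [187, 63, 308]
r3 m[G→φ3] = [209, 144, 140]
r3 m[J→φ3] = [1, 1, 1]
r3 m[D→φ1] = [7, 4, 9]
r3 m[D→φ4] = [12, 20, 11]
r3 m[H→φ0] = [15, 13, 15]
r3 m[H→φ1] = [10, 10, 14]
r3 m[C→φ2] = [3, 35, 42]
r3 m[C→φ5] = [45, 85, 91]
r3 m[C→φ6] = [15, 119, 78]
r4 m[φ0→G] = [159, 131, 200]
r4 m[φ0→H] = [1763, 2293, 3585]
r4 m[φ1→D] = [132, 236, 122]
r4 m[φ1→H] = [84, 95, 84]
r4 m[φ2→G] = [586, 499, 101]
r4 m[φ2→C] = [3401, 2308, 1932]
r4 m[φ3→G] = [17, 7, 22]
r4 m[φ3→J] = [2666, 3145, 1830]
r4 m[φ4→D] = [7, 4, 9]
r4 m[φ5→C] = [1, 7, 6]
r4 m[φ6→C] = [3, 5, 7]
r4 m[G→φ0] = [9962, 3493, 2222]
r4 m[G→φ2] = [2703, 917, 4400]
r4 m[G→φ3] = [93174, 65369, 20200]
r4 m[J→φ3] = [1, 1, 1]
r4 m[D→φ1] = [7, 4, 9]
r4 m[D→φ4] = [132, 236, 122]
r4 m[H→φ0] = [84, 95, 84]
r4 m[H→φ1] = [1763, 2293, 3585]
r4 m[C→φ2] = [3, 35, 42]
r4 m[C→φ5] = [10203, 11540, 13524]
r4 m[C→φ6] = [3401, 16156, 11592]
r5 m[φ0→G] = [957, 778, 1231]
r5 m[φ0→H] = [36315, 47982, 87830]
r5 m[φ1→D] = [29802, 52718, 27509]
r5 m[φ1→H] = [84, 95, 84]
r5 m[φ2→G] = [586, 499, 101]
r5 m[φ2→C] = [48763, 33360, 27906]
r5 m[φ3→G] = [17, 7, 22]
r5 m[φ3→J] = [896551, 1065535, 523855]
r5 m[φ4→D] = [7, 4, 9]
r5 m[φ5→C] = [1, 7, 6]
r5 m[φ6→C] = [3, 5, 7]
r5 m[G→φ0] = [9962, 3493, 2222]
r5 m[G→φ2] = [2703, 917, 4400]
r5 m[G→φ3] = [93174, 65369, 20200]
r5 m[J→φ3] = [1, 1, 1]
r5 m[D→φ1] = [7, 4, 9]
r5 m[D→φ4] = [132, 236, 122]
r5 m[H→φ0] = [84, 95, 84]
r5 m[H→φ1] = [1763, 2293, 3585]
r5 m[C→φ2] = [3, 35, 42]
r5 m[C→φ5] = [10203, 11540, 13524]
r5 m[C→φ6] = [3401, 16156, 11592]
r6 m[φ0→G] = [957, 778, 1231]
r6 m[φ0→H] = [36315, 47982, 87830]
r6 m[φ1→D] = [29802, 52718, 27509]
r6 m[φ1→H] = [84, 95, 84]
r6 m[φ2→G] = [586, 499, 101]
r6 m[φ2→C] = [48763, 33360, 27906]
r6 m[φ3→G] = [17, 7, 22]
r6 m[φ3→J] = [896551, 1065535, 523855]
r6 m[φ4→D] = [7, 4, 9]
r6 m[φ5→C] = [1, 7, 6]
r6 m[φ6→C] = [3, 5, 7]
r6 m[G→φ0] = [9962, 3493, 2222]
r6 m[G→φ2] = [16269, 5446, 27082]
r6 m[G→φ3] = [560802, 388222, 124331]
r6 m[J→φ3] = [1, 1, 1]
r6 m[D→φ1] = [7, 4, 9]
r6 m[D→φ4] = [29802, 52718, 27509]
r6 m[H→φ0] = [84, 95, 84]
r6 m[H→φ1] = [36315, 47982, 87830]
r6 m[C→φ2] = [3, 35, 42]
r6 m[C→φ5] = [146289, 166800, 195342]
r6 m[C→φ6] = [48763, 233520, 167436]
r7 m[φ0→G] = [957, 778, 1231]
r7 m[φ0→H] = [36315, 47982, 87830]
r7 m[φ1→D] = [660327, 1213269, 612345]
r7 m[φ1→H] = [84, 95, 84]
r7 m[φ2→G] = [586, 499, 101]
r7 m[φ2→C] = [298070, 200802, 168195]
r7 m[φ3→G] = [17, 7, 22]
r7 m[φ3→J] = [5399795, 6430088, 3156587]
r7 m[φ4→D] = [7, 4, 9]
r7 m[φ5→C] = [1, 7, 6]
r7 m[φ6→C] = [3, 5, 7]
r7 m[G→φ0] = [9962, 3493, 2222]
r7 m[G→φ2] = [16269, 5446, 27082]
r7 m[G→φ3] = [560802, 388222, 124331]
r7 m[J→φ3] = [1, 1, 1]
r7 m[D→φ1] = [7, 4, 9]
r7 m[D→φ4] = [29802, 52718, 27509]
r7 m[H→φ0] = [84, 95, 84]
r7 m[H→φ1] = [36315, 47982, 87830]
r7 m[C→φ2] = [3, 35, 42]
r7 m[C→φ5] = [146289, 166800, 195342]
r7 m[C→φ6] = [48763, 233520, 167436]
r8 m[φ0→G] = [957, 778, 1231]
r8 m[φ0→H] = [36315, 47982, 87830]
r8 m[φ1→D] = [660327, 1213269, 612345]
r8 m[φ1→H] = [84, 95, 84]
r8 m[φ2→G] = [586, 499, 101]
r8 m[φ2→C] = [298070, 200802, 168195]
r8 m[φ3→G] = [17, 7, 22]
r8 m[φ3→J] = [5399795, 6430088, 3156587]
r8 m[φ4→D] = [7, 4, 9]
r8 m[φ5→C] = [1, 7, 6]
r8 m[φ6→C] = [3, 5, 7]
r8 m[G→φ0] = [9962, 3493, 2222]
r8 m[G→φ2] = [16269, 5446, 27082]
r8 m[G→φ3] = [560802, 388222, 124331]
r8 m[J→φ3] = [1, 1, 1]
r8 m[D→φ1] = [7, 4, 9]
r8 m[D→φ4] = [660327, 1213269, 612345]
r8 m[H→φ0] = [84, 95, 84]
r8 m[H→φ1] = [36315, 47982, 87830]
r8 m[C→φ2] = [3, 35, 42]
r8 m[C→φ5] = [894210, 1004010, 1177365]
r8 m[C→φ6] = [298070, 1405614, 1009170]
r9 m[φ0→G] = [957, 778, 1231]
r9 m[φ0→H] = [36315, 47982, 87830]
r9 m[φ1→D] = [660327, 1213269, 612345]
r9 m[φ1→H] = [84, 95, 84]
r9 m[φ2→G] = [586, 499, 101]
r9 m[φ2→C] = [298070, 200802, 168195]
r9 m[φ3→G] = [17, 7, 22]
r9 m[φ3→J] = [5399795, 6430088, 3156587]
r9 m[φ4→D] = [7, 4, 9]
r9 m[φ5→C] = [1, 7, 6]
r9 m[φ6→C] = [3, 5, 7]
r9 m[G→φ0] = [9962, 3493, 2222]
r9 m[G→φ2] = [16269, 5446, 27082]
r9 m[G→φ3] = [560802, 388222, 124331]
r9 m[J→φ3] = [1, 1, 1]
r9 m[D→φ1] = [7, 4, 9]
r9 m[D→φ4] = [660327, 1213269, 612345]
r9 m[H→φ0] = [84, 95, 84]
r9 m[H→φ1] = [36315, 47982, 87830]
r9 m[C→φ2] = [3, 35, 42]
r9 m[C→φ5] = [894210, 1004010, 1177365]
r9 m[C→φ6] = [298070, 1405614, 1009170]
fixed point reached at round 9
b[H] = ⊗ incoming = [3050460, 4558290, 7377720]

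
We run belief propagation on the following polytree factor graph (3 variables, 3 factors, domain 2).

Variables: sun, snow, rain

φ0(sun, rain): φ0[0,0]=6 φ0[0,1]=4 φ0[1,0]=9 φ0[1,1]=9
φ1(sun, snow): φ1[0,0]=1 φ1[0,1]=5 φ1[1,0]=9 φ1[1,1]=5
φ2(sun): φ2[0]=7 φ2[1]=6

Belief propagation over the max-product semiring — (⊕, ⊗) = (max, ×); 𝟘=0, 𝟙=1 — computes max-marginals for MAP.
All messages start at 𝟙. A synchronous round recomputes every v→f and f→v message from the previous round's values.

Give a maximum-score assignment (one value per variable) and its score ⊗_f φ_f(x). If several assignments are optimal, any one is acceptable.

init: all messages = 𝟙 over 2 values
r1 m[φ0→sun] = [6, 9]
r1 m[φ0→rain] = [9, 9]
r1 m[φ1→sun] = [5, 9]
r1 m[φ1→snow] = [9, 5]
r1 m[φ2→sun] = [7, 6]
r1 m[sun→φ0] = [1, 1]
r1 m[sun→φ1] = [1, 1]
r1 m[sun→φ2] = [1, 1]
r1 m[snow→φ1] = [1, 1]
r1 m[rain→φ0] = [1, 1]
r2 m[φ0→sun] = [6, 9]
r2 m[φ0→rain] = [9, 9]
r2 m[φ1→sun] = [5, 9]
r2 m[φ1→snow] = [9, 5]
r2 m[φ2→sun] = [7, 6]
r2 m[sun→φ0] = [35, 54]
r2 m[sun→φ1] = [42, 54]
r2 m[sun→φ2] = [30, 81]
r2 m[snow→φ1] = [1, 1]
r2 m[rain→φ0] = [1, 1]
r3 m[φ0→sun] = [6, 9]
r3 m[φ0→rain] = [486, 486]
r3 m[φ1→sun] = [5, 9]
r3 m[φ1→snow] = [486, 270]
r3 m[φ2→sun] = [7, 6]
r3 m[sun→φ0] = [35, 54]
r3 m[sun→φ1] = [42, 54]
r3 m[sun→φ2] = [30, 81]
r3 m[snow→φ1] = [1, 1]
r3 m[rain→φ0] = [1, 1]
r4 m[φ0→sun] = [6, 9]
r4 m[φ0→rain] = [486, 486]
r4 m[φ1→sun] = [5, 9]
r4 m[φ1→snow] = [486, 270]
r4 m[φ2→sun] = [7, 6]
r4 m[sun→φ0] = [35, 54]
r4 m[sun→φ1] = [42, 54]
r4 m[sun→φ2] = [30, 81]
r4 m[snow→φ1] = [1, 1]
r4 m[rain→φ0] = [1, 1]
fixed point reached at round 4
traceback from sun: (sun=1, snow=0, rain=0), score=486

assignment: (sun=1, snow=0, rain=0); score = 486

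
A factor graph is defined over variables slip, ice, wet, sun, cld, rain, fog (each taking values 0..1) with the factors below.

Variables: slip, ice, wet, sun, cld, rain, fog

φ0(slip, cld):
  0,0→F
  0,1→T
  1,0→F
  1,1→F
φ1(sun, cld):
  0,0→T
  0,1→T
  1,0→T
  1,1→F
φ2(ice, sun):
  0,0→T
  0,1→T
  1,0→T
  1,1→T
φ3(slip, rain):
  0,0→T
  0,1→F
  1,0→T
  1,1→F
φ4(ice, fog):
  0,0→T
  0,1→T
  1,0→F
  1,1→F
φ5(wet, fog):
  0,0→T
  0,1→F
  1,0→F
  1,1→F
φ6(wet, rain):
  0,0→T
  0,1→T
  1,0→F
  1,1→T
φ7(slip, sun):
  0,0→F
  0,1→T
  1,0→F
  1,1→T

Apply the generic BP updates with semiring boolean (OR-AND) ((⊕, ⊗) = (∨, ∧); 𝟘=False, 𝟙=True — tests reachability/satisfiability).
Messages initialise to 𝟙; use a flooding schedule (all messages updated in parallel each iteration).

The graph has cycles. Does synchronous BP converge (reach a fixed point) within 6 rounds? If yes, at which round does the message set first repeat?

init: all messages = 𝟙 over 2 values
r1 m[φ0→slip] = [T, F]
r1 m[φ0→cld] = [F, T]
r1 m[φ1→sun] = [T, T]
r1 m[φ1→cld] = [T, T]
r1 m[φ2→ice] = [T, T]
r1 m[φ2→sun] = [T, T]
r1 m[φ3→slip] = [T, T]
r1 m[φ3→rain] = [T, F]
r1 m[φ4→ice] = [T, F]
r1 m[φ4→fog] = [T, T]
r1 m[φ5→wet] = [T, F]
r1 m[φ5→fog] = [T, F]
r1 m[φ6→wet] = [T, T]
r1 m[φ6→rain] = [T, T]
r1 m[φ7→slip] = [T, T]
r1 m[φ7→sun] = [F, T]
r1 m[slip→φ0] = [T, T]
r1 m[slip→φ3] = [T, T]
r1 m[slip→φ7] = [T, T]
r1 m[ice→φ2] = [T, T]
r1 m[ice→φ4] = [T, T]
r1 m[wet→φ5] = [T, T]
r1 m[wet→φ6] = [T, T]
r1 m[sun→φ1] = [T, T]
r1 m[sun→φ2] = [T, T]
r1 m[sun→φ7] = [T, T]
r1 m[cld→φ0] = [T, T]
r1 m[cld→φ1] = [T, T]
r1 m[rain→φ3] = [T, T]
r1 m[rain→φ6] = [T, T]
r1 m[fog→φ4] = [T, T]
r1 m[fog→φ5] = [T, T]
r2 m[φ0→slip] = [T, F]
r2 m[φ0→cld] = [F, T]
r2 m[φ1→sun] = [T, T]
r2 m[φ1→cld] = [T, T]
r2 m[φ2→ice] = [T, T]
r2 m[φ2→sun] = [T, T]
r2 m[φ3→slip] = [T, T]
r2 m[φ3→rain] = [T, F]
r2 m[φ4→ice] = [T, F]
r2 m[φ4→fog] = [T, T]
r2 m[φ5→wet] = [T, F]
r2 m[φ5→fog] = [T, F]
r2 m[φ6→wet] = [T, T]
r2 m[φ6→rain] = [T, T]
r2 m[φ7→slip] = [T, T]
r2 m[φ7→sun] = [F, T]
r2 m[slip→φ0] = [T, T]
r2 m[slip→φ3] = [T, F]
r2 m[slip→φ7] = [T, F]
r2 m[ice→φ2] = [T, F]
r2 m[ice→φ4] = [T, T]
r2 m[wet→φ5] = [T, T]
r2 m[wet→φ6] = [T, F]
r2 m[sun→φ1] = [F, T]
r2 m[sun→φ2] = [F, T]
r2 m[sun→φ7] = [T, T]
r2 m[cld→φ0] = [T, T]
r2 m[cld→φ1] = [F, T]
r2 m[rain→φ3] = [T, T]
r2 m[rain→φ6] = [T, F]
r2 m[fog→φ4] = [T, F]
r2 m[fog→φ5] = [T, T]
r3 m[φ0→slip] = [T, F]
r3 m[φ0→cld] = [F, T]
r3 m[φ1→sun] = [T, F]
r3 m[φ1→cld] = [T, F]
r3 m[φ2→ice] = [T, T]
r3 m[φ2→sun] = [T, T]
r3 m[φ3→slip] = [T, T]
r3 m[φ3→rain] = [T, F]
r3 m[φ4→ice] = [T, F]
r3 m[φ4→fog] = [T, T]
r3 m[φ5→wet] = [T, F]
r3 m[φ5→fog] = [T, F]
r3 m[φ6→wet] = [T, F]
r3 m[φ6→rain] = [T, T]
r3 m[φ7→slip] = [T, T]
r3 m[φ7→sun] = [F, T]
r3 m[slip→φ0] = [T, T]
r3 m[slip→φ3] = [T, F]
r3 m[slip→φ7] = [T, F]
r3 m[ice→φ2] = [T, F]
r3 m[ice→φ4] = [T, T]
r3 m[wet→φ5] = [T, T]
r3 m[wet→φ6] = [T, F]
r3 m[sun→φ1] = [F, T]
r3 m[sun→φ2] = [F, T]
r3 m[sun→φ7] = [T, T]
r3 m[cld→φ0] = [T, T]
r3 m[cld→φ1] = [F, T]
r3 m[rain→φ3] = [T, T]
r3 m[rain→φ6] = [T, F]
r3 m[fog→φ4] = [T, F]
r3 m[fog→φ5] = [T, T]
r4 m[φ0→slip] = [T, F]
r4 m[φ0→cld] = [F, T]
r4 m[φ1→sun] = [T, F]
r4 m[φ1→cld] = [T, F]
r4 m[φ2→ice] = [T, T]
r4 m[φ2→sun] = [T, T]
r4 m[φ3→slip] = [T, T]
r4 m[φ3→rain] = [T, F]
r4 m[φ4→ice] = [T, F]
r4 m[φ4→fog] = [T, T]
r4 m[φ5→wet] = [T, F]
r4 m[φ5→fog] = [T, F]
r4 m[φ6→wet] = [T, F]
r4 m[φ6→rain] = [T, T]
r4 m[φ7→slip] = [T, T]
r4 m[φ7→sun] = [F, T]
r4 m[slip→φ0] = [T, T]
r4 m[slip→φ3] = [T, F]
r4 m[slip→φ7] = [T, F]
r4 m[ice→φ2] = [T, F]
r4 m[ice→φ4] = [T, T]
r4 m[wet→φ5] = [T, F]
r4 m[wet→φ6] = [T, F]
r4 m[sun→φ1] = [F, T]
r4 m[sun→φ2] = [F, F]
r4 m[sun→φ7] = [T, F]
r4 m[cld→φ0] = [T, F]
r4 m[cld→φ1] = [F, T]
r4 m[rain→φ3] = [T, T]
r4 m[rain→φ6] = [T, F]
r4 m[fog→φ4] = [T, F]
r4 m[fog→φ5] = [T, T]
r5 m[φ0→slip] = [F, F]
r5 m[φ0→cld] = [F, T]
r5 m[φ1→sun] = [T, F]
r5 m[φ1→cld] = [T, F]
r5 m[φ2→ice] = [F, F]
r5 m[φ2→sun] = [T, T]
r5 m[φ3→slip] = [T, T]
r5 m[φ3→rain] = [T, F]
r5 m[φ4→ice] = [T, F]
r5 m[φ4→fog] = [T, T]
r5 m[φ5→wet] = [T, F]
r5 m[φ5→fog] = [T, F]
r5 m[φ6→wet] = [T, F]
r5 m[φ6→rain] = [T, T]
r5 m[φ7→slip] = [F, F]
r5 m[φ7→sun] = [F, T]
r5 m[slip→φ0] = [T, T]
r5 m[slip→φ3] = [T, F]
r5 m[slip→φ7] = [T, F]
r5 m[ice→φ2] = [T, F]
r5 m[ice→φ4] = [T, T]
r5 m[wet→φ5] = [T, F]
r5 m[wet→φ6] = [T, F]
r5 m[sun→φ1] = [F, T]
r5 m[sun→φ2] = [F, F]
r5 m[sun→φ7] = [T, F]
r5 m[cld→φ0] = [T, F]
r5 m[cld→φ1] = [F, T]
r5 m[rain→φ3] = [T, T]
r5 m[rain→φ6] = [T, F]
r5 m[fog→φ4] = [T, F]
r5 m[fog→φ5] = [T, T]
r6 m[φ0→slip] = [F, F]
r6 m[φ0→cld] = [F, T]
r6 m[φ1→sun] = [T, F]
r6 m[φ1→cld] = [T, F]
r6 m[φ2→ice] = [F, F]
r6 m[φ2→sun] = [T, T]
r6 m[φ3→slip] = [T, T]
r6 m[φ3→rain] = [T, F]
r6 m[φ4→ice] = [T, F]
r6 m[φ4→fog] = [T, T]
r6 m[φ5→wet] = [T, F]
r6 m[φ5→fog] = [T, F]
r6 m[φ6→wet] = [T, F]
r6 m[φ6→rain] = [T, T]
r6 m[φ7→slip] = [F, F]
r6 m[φ7→sun] = [F, T]
r6 m[slip→φ0] = [F, F]
r6 m[slip→φ3] = [F, F]
r6 m[slip→φ7] = [F, F]
r6 m[ice→φ2] = [T, F]
r6 m[ice→φ4] = [F, F]
r6 m[wet→φ5] = [T, F]
r6 m[wet→φ6] = [T, F]
r6 m[sun→φ1] = [F, T]
r6 m[sun→φ2] = [F, F]
r6 m[sun→φ7] = [T, F]
r6 m[cld→φ0] = [T, F]
r6 m[cld→φ1] = [F, T]
r6 m[rain→φ3] = [T, T]
r6 m[rain→φ6] = [T, F]
r6 m[fog→φ4] = [T, F]
r6 m[fog→φ5] = [T, T]
no fixed point within 6 rounds

NOT CONVERGED within 6 rounds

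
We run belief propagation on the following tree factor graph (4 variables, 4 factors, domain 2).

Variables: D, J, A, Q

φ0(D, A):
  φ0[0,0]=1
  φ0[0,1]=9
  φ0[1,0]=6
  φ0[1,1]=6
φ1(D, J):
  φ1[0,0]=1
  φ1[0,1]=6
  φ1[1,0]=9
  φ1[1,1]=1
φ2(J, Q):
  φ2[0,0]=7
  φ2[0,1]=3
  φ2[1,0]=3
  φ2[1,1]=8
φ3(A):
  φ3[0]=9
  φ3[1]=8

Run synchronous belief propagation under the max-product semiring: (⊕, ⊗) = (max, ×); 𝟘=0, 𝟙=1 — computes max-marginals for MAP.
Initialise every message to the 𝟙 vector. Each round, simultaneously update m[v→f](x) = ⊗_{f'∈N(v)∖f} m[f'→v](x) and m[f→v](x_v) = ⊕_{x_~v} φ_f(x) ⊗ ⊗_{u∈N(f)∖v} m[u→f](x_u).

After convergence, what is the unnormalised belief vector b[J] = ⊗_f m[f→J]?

b[J] = [3402, 3456]

init: all messages = 𝟙 over 2 values
r1 m[φ0→D] = [9, 6]
r1 m[φ0→A] = [6, 9]
r1 m[φ1→D] = [6, 9]
r1 m[φ1→J] = [9, 6]
r1 m[φ2→J] = [7, 8]
r1 m[φ2→Q] = [7, 8]
r1 m[φ3→A] = [9, 8]
r1 m[D→φ0] = [1, 1]
r1 m[D→φ1] = [1, 1]
r1 m[J→φ1] = [1, 1]
r1 m[J→φ2] = [1, 1]
r1 m[A→φ0] = [1, 1]
r1 m[A→φ3] = [1, 1]
r1 m[Q→φ2] = [1, 1]
r2 m[φ0→D] = [9, 6]
r2 m[φ0→A] = [6, 9]
r2 m[φ1→D] = [6, 9]
r2 m[φ1→J] = [9, 6]
r2 m[φ2→J] = [7, 8]
r2 m[φ2→Q] = [7, 8]
r2 m[φ3→A] = [9, 8]
r2 m[D→φ0] = [6, 9]
r2 m[D→φ1] = [9, 6]
r2 m[J→φ1] = [7, 8]
r2 m[J→φ2] = [9, 6]
r2 m[A→φ0] = [9, 8]
r2 m[A→φ3] = [6, 9]
r2 m[Q→φ2] = [1, 1]
r3 m[φ0→D] = [72, 54]
r3 m[φ0→A] = [54, 54]
r3 m[φ1→D] = [48, 63]
r3 m[φ1→J] = [54, 54]
r3 m[φ2→J] = [7, 8]
r3 m[φ2→Q] = [63, 48]
r3 m[φ3→A] = [9, 8]
r3 m[D→φ0] = [6, 9]
r3 m[D→φ1] = [9, 6]
r3 m[J→φ1] = [7, 8]
r3 m[J→φ2] = [9, 6]
r3 m[A→φ0] = [9, 8]
r3 m[A→φ3] = [6, 9]
r3 m[Q→φ2] = [1, 1]
r4 m[φ0→D] = [72, 54]
r4 m[φ0→A] = [54, 54]
r4 m[φ1→D] = [48, 63]
r4 m[φ1→J] = [54, 54]
r4 m[φ2→J] = [7, 8]
r4 m[φ2→Q] = [63, 48]
r4 m[φ3→A] = [9, 8]
r4 m[D→φ0] = [48, 63]
r4 m[D→φ1] = [72, 54]
r4 m[J→φ1] = [7, 8]
r4 m[J→φ2] = [54, 54]
r4 m[A→φ0] = [9, 8]
r4 m[A→φ3] = [54, 54]
r4 m[Q→φ2] = [1, 1]
r5 m[φ0→D] = [72, 54]
r5 m[φ0→A] = [378, 432]
r5 m[φ1→D] = [48, 63]
r5 m[φ1→J] = [486, 432]
r5 m[φ2→J] = [7, 8]
r5 m[φ2→Q] = [378, 432]
r5 m[φ3→A] = [9, 8]
r5 m[D→φ0] = [48, 63]
r5 m[D→φ1] = [72, 54]
r5 m[J→φ1] = [7, 8]
r5 m[J→φ2] = [54, 54]
r5 m[A→φ0] = [9, 8]
r5 m[A→φ3] = [54, 54]
r5 m[Q→φ2] = [1, 1]
r6 m[φ0→D] = [72, 54]
r6 m[φ0→A] = [378, 432]
r6 m[φ1→D] = [48, 63]
r6 m[φ1→J] = [486, 432]
r6 m[φ2→J] = [7, 8]
r6 m[φ2→Q] = [378, 432]
r6 m[φ3→A] = [9, 8]
r6 m[D→φ0] = [48, 63]
r6 m[D→φ1] = [72, 54]
r6 m[J→φ1] = [7, 8]
r6 m[J→φ2] = [486, 432]
r6 m[A→φ0] = [9, 8]
r6 m[A→φ3] = [378, 432]
r6 m[Q→φ2] = [1, 1]
r7 m[φ0→D] = [72, 54]
r7 m[φ0→A] = [378, 432]
r7 m[φ1→D] = [48, 63]
r7 m[φ1→J] = [486, 432]
r7 m[φ2→J] = [7, 8]
r7 m[φ2→Q] = [3402, 3456]
r7 m[φ3→A] = [9, 8]
r7 m[D→φ0] = [48, 63]
r7 m[D→φ1] = [72, 54]
r7 m[J→φ1] = [7, 8]
r7 m[J→φ2] = [486, 432]
r7 m[A→φ0] = [9, 8]
r7 m[A→φ3] = [378, 432]
r7 m[Q→φ2] = [1, 1]
r8 m[φ0→D] = [72, 54]
r8 m[φ0→A] = [378, 432]
r8 m[φ1→D] = [48, 63]
r8 m[φ1→J] = [486, 432]
r8 m[φ2→J] = [7, 8]
r8 m[φ2→Q] = [3402, 3456]
r8 m[φ3→A] = [9, 8]
r8 m[D→φ0] = [48, 63]
r8 m[D→φ1] = [72, 54]
r8 m[J→φ1] = [7, 8]
r8 m[J→φ2] = [486, 432]
r8 m[A→φ0] = [9, 8]
r8 m[A→φ3] = [378, 432]
r8 m[Q→φ2] = [1, 1]
fixed point reached at round 8
b[J] = ⊗ incoming = [3402, 3456]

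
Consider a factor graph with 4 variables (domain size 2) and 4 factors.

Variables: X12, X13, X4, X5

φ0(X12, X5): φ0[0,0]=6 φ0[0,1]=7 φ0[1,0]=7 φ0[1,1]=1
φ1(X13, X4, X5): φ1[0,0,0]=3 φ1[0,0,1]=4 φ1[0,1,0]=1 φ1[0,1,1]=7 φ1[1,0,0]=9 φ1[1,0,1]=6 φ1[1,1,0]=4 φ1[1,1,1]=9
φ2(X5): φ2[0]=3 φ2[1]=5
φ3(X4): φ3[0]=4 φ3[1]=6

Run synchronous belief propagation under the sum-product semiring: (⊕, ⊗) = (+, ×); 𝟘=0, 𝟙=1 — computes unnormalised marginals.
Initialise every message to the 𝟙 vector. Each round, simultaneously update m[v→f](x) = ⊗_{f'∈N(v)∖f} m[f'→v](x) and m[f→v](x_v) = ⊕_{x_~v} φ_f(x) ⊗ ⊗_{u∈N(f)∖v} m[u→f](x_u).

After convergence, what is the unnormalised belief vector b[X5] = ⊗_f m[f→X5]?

init: all messages = 𝟙 over 2 values
r1 m[φ0→X12] = [13, 8]
r1 m[φ0→X5] = [13, 8]
r1 m[φ1→X13] = [15, 28]
r1 m[φ1→X4] = [22, 21]
r1 m[φ1→X5] = [17, 26]
r1 m[φ2→X5] = [3, 5]
r1 m[φ3→X4] = [4, 6]
r1 m[X12→φ0] = [1, 1]
r1 m[X13→φ1] = [1, 1]
r1 m[X4→φ1] = [1, 1]
r1 m[X4→φ3] = [1, 1]
r1 m[X5→φ0] = [1, 1]
r1 m[X5→φ1] = [1, 1]
r1 m[X5→φ2] = [1, 1]
r2 m[φ0→X12] = [13, 8]
r2 m[φ0→X5] = [13, 8]
r2 m[φ1→X13] = [15, 28]
r2 m[φ1→X4] = [22, 21]
r2 m[φ1→X5] = [17, 26]
r2 m[φ2→X5] = [3, 5]
r2 m[φ3→X4] = [4, 6]
r2 m[X12→φ0] = [1, 1]
r2 m[X13→φ1] = [1, 1]
r2 m[X4→φ1] = [4, 6]
r2 m[X4→φ3] = [22, 21]
r2 m[X5→φ0] = [51, 130]
r2 m[X5→φ1] = [39, 40]
r2 m[X5→φ2] = [221, 208]
r3 m[φ0→X12] = [1216, 487]
r3 m[φ0→X5] = [13, 8]
r3 m[φ1→X13] = [3022, 5460]
r3 m[φ1→X4] = [868, 835]
r3 m[φ1→X5] = [78, 136]
r3 m[φ2→X5] = [3, 5]
r3 m[φ3→X4] = [4, 6]
r3 m[X12→φ0] = [1, 1]
r3 m[X13→φ1] = [1, 1]
r3 m[X4→φ1] = [4, 6]
r3 m[X4→φ3] = [22, 21]
r3 m[X5→φ0] = [51, 130]
r3 m[X5→φ1] = [39, 40]
r3 m[X5→φ2] = [221, 208]
r4 m[φ0→X12] = [1216, 487]
r4 m[φ0→X5] = [13, 8]
r4 m[φ1→X13] = [3022, 5460]
r4 m[φ1→X4] = [868, 835]
r4 m[φ1→X5] = [78, 136]
r4 m[φ2→X5] = [3, 5]
r4 m[φ3→X4] = [4, 6]
r4 m[X12→φ0] = [1, 1]
r4 m[X13→φ1] = [1, 1]
r4 m[X4→φ1] = [4, 6]
r4 m[X4→φ3] = [868, 835]
r4 m[X5→φ0] = [234, 680]
r4 m[X5→φ1] = [39, 40]
r4 m[X5→φ2] = [1014, 1088]
r5 m[φ0→X12] = [6164, 2318]
r5 m[φ0→X5] = [13, 8]
r5 m[φ1→X13] = [3022, 5460]
r5 m[φ1→X4] = [868, 835]
r5 m[φ1→X5] = [78, 136]
r5 m[φ2→X5] = [3, 5]
r5 m[φ3→X4] = [4, 6]
r5 m[X12→φ0] = [1, 1]
r5 m[X13→φ1] = [1, 1]
r5 m[X4→φ1] = [4, 6]
r5 m[X4→φ3] = [868, 835]
r5 m[X5→φ0] = [234, 680]
r5 m[X5→φ1] = [39, 40]
r5 m[X5→φ2] = [1014, 1088]
r6 m[φ0→X12] = [6164, 2318]
r6 m[φ0→X5] = [13, 8]
r6 m[φ1→X13] = [3022, 5460]
r6 m[φ1→X4] = [868, 835]
r6 m[φ1→X5] = [78, 136]
r6 m[φ2→X5] = [3, 5]
r6 m[φ3→X4] = [4, 6]
r6 m[X12→φ0] = [1, 1]
r6 m[X13→φ1] = [1, 1]
r6 m[X4→φ1] = [4, 6]
r6 m[X4→φ3] = [868, 835]
r6 m[X5→φ0] = [234, 680]
r6 m[X5→φ1] = [39, 40]
r6 m[X5→φ2] = [1014, 1088]
fixed point reached at round 6
b[X5] = ⊗ incoming = [3042, 5440]

b[X5] = [3042, 5440]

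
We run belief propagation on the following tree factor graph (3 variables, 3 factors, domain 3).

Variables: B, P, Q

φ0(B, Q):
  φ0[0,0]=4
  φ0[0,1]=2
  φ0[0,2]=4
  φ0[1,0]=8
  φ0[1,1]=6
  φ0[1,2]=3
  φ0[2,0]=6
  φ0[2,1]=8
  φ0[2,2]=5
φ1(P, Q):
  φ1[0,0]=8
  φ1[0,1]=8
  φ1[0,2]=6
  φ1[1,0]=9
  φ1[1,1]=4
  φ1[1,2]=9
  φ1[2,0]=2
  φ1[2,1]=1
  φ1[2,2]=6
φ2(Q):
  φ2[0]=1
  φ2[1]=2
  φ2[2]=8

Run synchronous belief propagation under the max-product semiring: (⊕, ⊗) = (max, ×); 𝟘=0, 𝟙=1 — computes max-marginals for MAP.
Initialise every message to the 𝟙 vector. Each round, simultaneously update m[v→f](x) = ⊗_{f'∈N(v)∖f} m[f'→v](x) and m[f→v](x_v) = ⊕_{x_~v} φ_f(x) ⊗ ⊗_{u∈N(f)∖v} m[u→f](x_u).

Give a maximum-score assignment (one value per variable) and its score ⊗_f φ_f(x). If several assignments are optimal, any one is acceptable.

assignment: (B=2, P=1, Q=2); score = 360

init: all messages = 𝟙 over 3 values
r1 m[φ0→B] = [4, 8, 8]
r1 m[φ0→Q] = [8, 8, 5]
r1 m[φ1→P] = [8, 9, 6]
r1 m[φ1→Q] = [9, 8, 9]
r1 m[φ2→Q] = [1, 2, 8]
r1 m[B→φ0] = [1, 1, 1]
r1 m[P→φ1] = [1, 1, 1]
r1 m[Q→φ0] = [1, 1, 1]
r1 m[Q→φ1] = [1, 1, 1]
r1 m[Q→φ2] = [1, 1, 1]
r2 m[φ0→B] = [4, 8, 8]
r2 m[φ0→Q] = [8, 8, 5]
r2 m[φ1→P] = [8, 9, 6]
r2 m[φ1→Q] = [9, 8, 9]
r2 m[φ2→Q] = [1, 2, 8]
r2 m[B→φ0] = [1, 1, 1]
r2 m[P→φ1] = [1, 1, 1]
r2 m[Q→φ0] = [9, 16, 72]
r2 m[Q→φ1] = [8, 16, 40]
r2 m[Q→φ2] = [72, 64, 45]
r3 m[φ0→B] = [288, 216, 360]
r3 m[φ0→Q] = [8, 8, 5]
r3 m[φ1→P] = [240, 360, 240]
r3 m[φ1→Q] = [9, 8, 9]
r3 m[φ2→Q] = [1, 2, 8]
r3 m[B→φ0] = [1, 1, 1]
r3 m[P→φ1] = [1, 1, 1]
r3 m[Q→φ0] = [9, 16, 72]
r3 m[Q→φ1] = [8, 16, 40]
r3 m[Q→φ2] = [72, 64, 45]
r4 m[φ0→B] = [288, 216, 360]
r4 m[φ0→Q] = [8, 8, 5]
r4 m[φ1→P] = [240, 360, 240]
r4 m[φ1→Q] = [9, 8, 9]
r4 m[φ2→Q] = [1, 2, 8]
r4 m[B→φ0] = [1, 1, 1]
r4 m[P→φ1] = [1, 1, 1]
r4 m[Q→φ0] = [9, 16, 72]
r4 m[Q→φ1] = [8, 16, 40]
r4 m[Q→φ2] = [72, 64, 45]
fixed point reached at round 4
traceback from B: (B=2, P=1, Q=2), score=360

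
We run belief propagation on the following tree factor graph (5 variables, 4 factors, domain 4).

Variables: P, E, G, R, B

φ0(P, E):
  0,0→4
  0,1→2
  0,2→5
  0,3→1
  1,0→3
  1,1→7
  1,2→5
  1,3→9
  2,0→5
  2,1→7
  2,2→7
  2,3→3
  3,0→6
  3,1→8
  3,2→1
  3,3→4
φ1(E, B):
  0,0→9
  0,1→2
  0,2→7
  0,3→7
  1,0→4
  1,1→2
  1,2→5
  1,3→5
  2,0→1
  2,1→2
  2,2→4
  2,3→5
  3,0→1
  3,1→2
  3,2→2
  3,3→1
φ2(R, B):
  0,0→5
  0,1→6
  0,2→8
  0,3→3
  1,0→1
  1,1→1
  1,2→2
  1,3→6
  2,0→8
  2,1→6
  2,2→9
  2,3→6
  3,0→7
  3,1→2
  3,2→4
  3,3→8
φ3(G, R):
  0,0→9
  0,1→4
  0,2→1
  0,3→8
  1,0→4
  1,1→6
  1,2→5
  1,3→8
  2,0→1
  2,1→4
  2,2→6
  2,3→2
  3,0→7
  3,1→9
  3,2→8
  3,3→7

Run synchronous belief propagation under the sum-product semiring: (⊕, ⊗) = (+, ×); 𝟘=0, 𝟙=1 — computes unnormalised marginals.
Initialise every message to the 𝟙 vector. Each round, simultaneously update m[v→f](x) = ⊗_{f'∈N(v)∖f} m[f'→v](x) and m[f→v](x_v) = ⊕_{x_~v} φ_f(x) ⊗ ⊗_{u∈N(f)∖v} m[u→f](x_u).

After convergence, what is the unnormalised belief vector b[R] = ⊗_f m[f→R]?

b[R] = [131544, 75187, 171080, 164775]

init: all messages = 𝟙 over 4 values
r1 m[φ0→P] = [12, 24, 22, 19]
r1 m[φ0→E] = [18, 24, 18, 17]
r1 m[φ1→E] = [25, 16, 12, 6]
r1 m[φ1→B] = [15, 8, 18, 18]
r1 m[φ2→R] = [22, 10, 29, 21]
r1 m[φ2→B] = [21, 15, 23, 23]
r1 m[φ3→G] = [22, 23, 13, 31]
r1 m[φ3→R] = [21, 23, 20, 25]
r1 m[P→φ0] = [1, 1, 1, 1]
r1 m[E→φ0] = [1, 1, 1, 1]
r1 m[E→φ1] = [1, 1, 1, 1]
r1 m[G→φ3] = [1, 1, 1, 1]
r1 m[R→φ2] = [1, 1, 1, 1]
r1 m[R→φ3] = [1, 1, 1, 1]
r1 m[B→φ1] = [1, 1, 1, 1]
r1 m[B→φ2] = [1, 1, 1, 1]
r2 m[φ0→P] = [12, 24, 22, 19]
r2 m[φ0→E] = [18, 24, 18, 17]
r2 m[φ1→E] = [25, 16, 12, 6]
r2 m[φ1→B] = [15, 8, 18, 18]
r2 m[φ2→R] = [22, 10, 29, 21]
r2 m[φ2→B] = [21, 15, 23, 23]
r2 m[φ3→G] = [22, 23, 13, 31]
r2 m[φ3→R] = [21, 23, 20, 25]
r2 m[P→φ0] = [1, 1, 1, 1]
r2 m[E→φ0] = [25, 16, 12, 6]
r2 m[E→φ1] = [18, 24, 18, 17]
r2 m[G→φ3] = [1, 1, 1, 1]
r2 m[R→φ2] = [21, 23, 20, 25]
r2 m[R→φ3] = [22, 10, 29, 21]
r2 m[B→φ1] = [21, 15, 23, 23]
r2 m[B→φ2] = [15, 8, 18, 18]
r3 m[φ0→P] = [198, 301, 339, 314]
r3 m[φ0→E] = [18, 24, 18, 17]
r3 m[φ1→E] = [541, 344, 258, 120]
r3 m[φ1→B] = [293, 154, 352, 353]
r3 m[φ2→R] = [321, 167, 438, 337]
r3 m[φ2→B] = [463, 319, 494, 521]
r3 m[φ3→G] = [435, 461, 278, 623]
r3 m[φ3→R] = [21, 23, 20, 25]
r3 m[P→φ0] = [1, 1, 1, 1]
r3 m[E→φ0] = [25, 16, 12, 6]
r3 m[E→φ1] = [18, 24, 18, 17]
r3 m[G→φ3] = [1, 1, 1, 1]
r3 m[R→φ2] = [21, 23, 20, 25]
r3 m[R→φ3] = [22, 10, 29, 21]
r3 m[B→φ1] = [21, 15, 23, 23]
r3 m[B→φ2] = [15, 8, 18, 18]
r4 m[φ0→P] = [198, 301, 339, 314]
r4 m[φ0→E] = [18, 24, 18, 17]
r4 m[φ1→E] = [541, 344, 258, 120]
r4 m[φ1→B] = [293, 154, 352, 353]
r4 m[φ2→R] = [321, 167, 438, 337]
r4 m[φ2→B] = [463, 319, 494, 521]
r4 m[φ3→G] = [435, 461, 278, 623]
r4 m[φ3→R] = [21, 23, 20, 25]
r4 m[P→φ0] = [1, 1, 1, 1]
r4 m[E→φ0] = [541, 344, 258, 120]
r4 m[E→φ1] = [18, 24, 18, 17]
r4 m[G→φ3] = [1, 1, 1, 1]
r4 m[R→φ2] = [21, 23, 20, 25]
r4 m[R→φ3] = [321, 167, 438, 337]
r4 m[B→φ1] = [463, 319, 494, 521]
r4 m[B→φ2] = [293, 154, 352, 353]
r5 m[φ0→P] = [4262, 6401, 7279, 6736]
r5 m[φ0→E] = [18, 24, 18, 17]
r5 m[φ1→E] = [11910, 7565, 5682, 2610]
r5 m[φ1→B] = [293, 154, 352, 353]
r5 m[φ2→R] = [6264, 3269, 8554, 6591]
r5 m[φ2→B] = [463, 319, 494, 521]
r5 m[φ3→G] = [6691, 7172, 4291, 9613]
r5 m[φ3→R] = [21, 23, 20, 25]
r5 m[P→φ0] = [1, 1, 1, 1]
r5 m[E→φ0] = [541, 344, 258, 120]
r5 m[E→φ1] = [18, 24, 18, 17]
r5 m[G→φ3] = [1, 1, 1, 1]
r5 m[R→φ2] = [21, 23, 20, 25]
r5 m[R→φ3] = [321, 167, 438, 337]
r5 m[B→φ1] = [463, 319, 494, 521]
r5 m[B→φ2] = [293, 154, 352, 353]
r6 m[φ0→P] = [4262, 6401, 7279, 6736]
r6 m[φ0→E] = [18, 24, 18, 17]
r6 m[φ1→E] = [11910, 7565, 5682, 2610]
r6 m[φ1→B] = [293, 154, 352, 353]
r6 m[φ2→R] = [6264, 3269, 8554, 6591]
r6 m[φ2→B] = [463, 319, 494, 521]
r6 m[φ3→G] = [6691, 7172, 4291, 9613]
r6 m[φ3→R] = [21, 23, 20, 25]
r6 m[P→φ0] = [1, 1, 1, 1]
r6 m[E→φ0] = [11910, 7565, 5682, 2610]
r6 m[E→φ1] = [18, 24, 18, 17]
r6 m[G→φ3] = [1, 1, 1, 1]
r6 m[R→φ2] = [21, 23, 20, 25]
r6 m[R→φ3] = [6264, 3269, 8554, 6591]
r6 m[B→φ1] = [463, 319, 494, 521]
r6 m[B→φ2] = [293, 154, 352, 353]
r7 m[φ0→P] = [93790, 140585, 160109, 148102]
r7 m[φ0→E] = [18, 24, 18, 17]
r7 m[φ1→E] = [11910, 7565, 5682, 2610]
r7 m[φ1→B] = [293, 154, 352, 353]
r7 m[φ2→R] = [6264, 3269, 8554, 6591]
r7 m[φ2→B] = [463, 319, 494, 521]
r7 m[φ3→G] = [130734, 140168, 83846, 187838]
r7 m[φ3→R] = [21, 23, 20, 25]
r7 m[P→φ0] = [1, 1, 1, 1]
r7 m[E→φ0] = [11910, 7565, 5682, 2610]
r7 m[E→φ1] = [18, 24, 18, 17]
r7 m[G→φ3] = [1, 1, 1, 1]
r7 m[R→φ2] = [21, 23, 20, 25]
r7 m[R→φ3] = [6264, 3269, 8554, 6591]
r7 m[B→φ1] = [463, 319, 494, 521]
r7 m[B→φ2] = [293, 154, 352, 353]
r8 m[φ0→P] = [93790, 140585, 160109, 148102]
r8 m[φ0→E] = [18, 24, 18, 17]
r8 m[φ1→E] = [11910, 7565, 5682, 2610]
r8 m[φ1→B] = [293, 154, 352, 353]
r8 m[φ2→R] = [6264, 3269, 8554, 6591]
r8 m[φ2→B] = [463, 319, 494, 521]
r8 m[φ3→G] = [130734, 140168, 83846, 187838]
r8 m[φ3→R] = [21, 23, 20, 25]
r8 m[P→φ0] = [1, 1, 1, 1]
r8 m[E→φ0] = [11910, 7565, 5682, 2610]
r8 m[E→φ1] = [18, 24, 18, 17]
r8 m[G→φ3] = [1, 1, 1, 1]
r8 m[R→φ2] = [21, 23, 20, 25]
r8 m[R→φ3] = [6264, 3269, 8554, 6591]
r8 m[B→φ1] = [463, 319, 494, 521]
r8 m[B→φ2] = [293, 154, 352, 353]
fixed point reached at round 8
b[R] = ⊗ incoming = [131544, 75187, 171080, 164775]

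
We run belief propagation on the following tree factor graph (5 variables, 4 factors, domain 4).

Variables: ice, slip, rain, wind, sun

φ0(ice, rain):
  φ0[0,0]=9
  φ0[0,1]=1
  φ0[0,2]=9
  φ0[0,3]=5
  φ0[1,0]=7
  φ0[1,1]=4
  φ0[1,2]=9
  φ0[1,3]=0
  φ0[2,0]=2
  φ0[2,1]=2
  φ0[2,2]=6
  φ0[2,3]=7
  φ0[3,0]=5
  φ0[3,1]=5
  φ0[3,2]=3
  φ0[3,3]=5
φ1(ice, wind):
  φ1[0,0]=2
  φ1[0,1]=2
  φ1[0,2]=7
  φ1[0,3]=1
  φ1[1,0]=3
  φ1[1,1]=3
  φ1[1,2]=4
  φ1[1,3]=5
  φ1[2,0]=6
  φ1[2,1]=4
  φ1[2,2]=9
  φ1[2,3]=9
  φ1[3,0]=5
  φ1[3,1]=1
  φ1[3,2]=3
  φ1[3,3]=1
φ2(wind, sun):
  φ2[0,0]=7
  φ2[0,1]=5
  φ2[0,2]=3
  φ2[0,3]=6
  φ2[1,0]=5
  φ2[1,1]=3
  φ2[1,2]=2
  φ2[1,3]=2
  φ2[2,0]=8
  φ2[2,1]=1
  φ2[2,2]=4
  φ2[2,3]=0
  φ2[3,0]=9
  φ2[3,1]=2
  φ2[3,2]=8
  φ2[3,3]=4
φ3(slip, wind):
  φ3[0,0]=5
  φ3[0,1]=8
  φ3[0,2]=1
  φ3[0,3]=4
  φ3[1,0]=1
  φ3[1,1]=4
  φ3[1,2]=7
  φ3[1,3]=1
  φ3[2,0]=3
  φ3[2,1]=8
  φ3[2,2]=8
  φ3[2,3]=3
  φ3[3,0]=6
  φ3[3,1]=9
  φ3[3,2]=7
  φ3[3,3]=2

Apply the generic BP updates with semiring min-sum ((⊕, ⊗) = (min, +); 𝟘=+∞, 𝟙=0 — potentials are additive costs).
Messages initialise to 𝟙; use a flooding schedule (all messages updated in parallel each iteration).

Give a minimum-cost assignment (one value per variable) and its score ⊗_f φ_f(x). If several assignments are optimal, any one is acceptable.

init: all messages = 𝟙 over 4 values
r1 m[φ0→ice] = [1, 0, 2, 3]
r1 m[φ0→rain] = [2, 1, 3, 0]
r1 m[φ1→ice] = [1, 3, 4, 1]
r1 m[φ1→wind] = [2, 1, 3, 1]
r1 m[φ2→wind] = [3, 2, 0, 2]
r1 m[φ2→sun] = [5, 1, 2, 0]
r1 m[φ3→slip] = [1, 1, 3, 2]
r1 m[φ3→wind] = [1, 4, 1, 1]
r1 m[ice→φ0] = [0, 0, 0, 0]
r1 m[ice→φ1] = [0, 0, 0, 0]
r1 m[slip→φ3] = [0, 0, 0, 0]
r1 m[rain→φ0] = [0, 0, 0, 0]
r1 m[wind→φ1] = [0, 0, 0, 0]
r1 m[wind→φ2] = [0, 0, 0, 0]
r1 m[wind→φ3] = [0, 0, 0, 0]
r1 m[sun→φ2] = [0, 0, 0, 0]
r2 m[φ0→ice] = [1, 0, 2, 3]
r2 m[φ0→rain] = [2, 1, 3, 0]
r2 m[φ1→ice] = [1, 3, 4, 1]
r2 m[φ1→wind] = [2, 1, 3, 1]
r2 m[φ2→wind] = [3, 2, 0, 2]
r2 m[φ2→sun] = [5, 1, 2, 0]
r2 m[φ3→slip] = [1, 1, 3, 2]
r2 m[φ3→wind] = [1, 4, 1, 1]
r2 m[ice→φ0] = [1, 3, 4, 1]
r2 m[ice→φ1] = [1, 0, 2, 3]
r2 m[slip→φ3] = [0, 0, 0, 0]
r2 m[rain→φ0] = [0, 0, 0, 0]
r2 m[wind→φ1] = [4, 6, 1, 3]
r2 m[wind→φ2] = [3, 5, 4, 2]
r2 m[wind→φ3] = [5, 3, 3, 3]
r2 m[sun→φ2] = [0, 0, 0, 0]
r3 m[φ0→ice] = [1, 0, 2, 3]
r3 m[φ0→rain] = [6, 2, 4, 3]
r3 m[φ1→ice] = [4, 5, 10, 4]
r3 m[φ1→wind] = [3, 3, 4, 2]
r3 m[φ2→wind] = [3, 2, 0, 2]
r3 m[φ2→sun] = [10, 4, 6, 4]
r3 m[φ3→slip] = [4, 4, 6, 5]
r3 m[φ3→wind] = [1, 4, 1, 1]
r3 m[ice→φ0] = [1, 3, 4, 1]
r3 m[ice→φ1] = [1, 0, 2, 3]
r3 m[slip→φ3] = [0, 0, 0, 0]
r3 m[rain→φ0] = [0, 0, 0, 0]
r3 m[wind→φ1] = [4, 6, 1, 3]
r3 m[wind→φ2] = [3, 5, 4, 2]
r3 m[wind→φ3] = [5, 3, 3, 3]
r3 m[sun→φ2] = [0, 0, 0, 0]
r4 m[φ0→ice] = [1, 0, 2, 3]
r4 m[φ0→rain] = [6, 2, 4, 3]
r4 m[φ1→ice] = [4, 5, 10, 4]
r4 m[φ1→wind] = [3, 3, 4, 2]
r4 m[φ2→wind] = [3, 2, 0, 2]
r4 m[φ2→sun] = [10, 4, 6, 4]
r4 m[φ3→slip] = [4, 4, 6, 5]
r4 m[φ3→wind] = [1, 4, 1, 1]
r4 m[ice→φ0] = [4, 5, 10, 4]
r4 m[ice→φ1] = [1, 0, 2, 3]
r4 m[slip→φ3] = [0, 0, 0, 0]
r4 m[rain→φ0] = [0, 0, 0, 0]
r4 m[wind→φ1] = [4, 6, 1, 3]
r4 m[wind→φ2] = [4, 7, 5, 3]
r4 m[wind→φ3] = [6, 5, 4, 4]
r4 m[sun→φ2] = [0, 0, 0, 0]
r5 m[φ0→ice] = [1, 0, 2, 3]
r5 m[φ0→rain] = [9, 5, 7, 5]
r5 m[φ1→ice] = [4, 5, 10, 4]
r5 m[φ1→wind] = [3, 3, 4, 2]
r5 m[φ2→wind] = [3, 2, 0, 2]
r5 m[φ2→sun] = [11, 5, 7, 5]
r5 m[φ3→slip] = [5, 5, 7, 6]
r5 m[φ3→wind] = [1, 4, 1, 1]
r5 m[ice→φ0] = [4, 5, 10, 4]
r5 m[ice→φ1] = [1, 0, 2, 3]
r5 m[slip→φ3] = [0, 0, 0, 0]
r5 m[rain→φ0] = [0, 0, 0, 0]
r5 m[wind→φ1] = [4, 6, 1, 3]
r5 m[wind→φ2] = [4, 7, 5, 3]
r5 m[wind→φ3] = [6, 5, 4, 4]
r5 m[sun→φ2] = [0, 0, 0, 0]
r6 m[φ0→ice] = [1, 0, 2, 3]
r6 m[φ0→rain] = [9, 5, 7, 5]
r6 m[φ1→ice] = [4, 5, 10, 4]
r6 m[φ1→wind] = [3, 3, 4, 2]
r6 m[φ2→wind] = [3, 2, 0, 2]
r6 m[φ2→sun] = [11, 5, 7, 5]
r6 m[φ3→slip] = [5, 5, 7, 6]
r6 m[φ3→wind] = [1, 4, 1, 1]
r6 m[ice→φ0] = [4, 5, 10, 4]
r6 m[ice→φ1] = [1, 0, 2, 3]
r6 m[slip→φ3] = [0, 0, 0, 0]
r6 m[rain→φ0] = [0, 0, 0, 0]
r6 m[wind→φ1] = [4, 6, 1, 3]
r6 m[wind→φ2] = [4, 7, 5, 3]
r6 m[wind→φ3] = [6, 5, 4, 4]
r6 m[sun→φ2] = [0, 0, 0, 0]
fixed point reached at round 6
traceback from ice: (ice=0, slip=1, rain=1, wind=3, sun=1), score=5

assignment: (ice=0, slip=1, rain=1, wind=3, sun=1); score = 5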